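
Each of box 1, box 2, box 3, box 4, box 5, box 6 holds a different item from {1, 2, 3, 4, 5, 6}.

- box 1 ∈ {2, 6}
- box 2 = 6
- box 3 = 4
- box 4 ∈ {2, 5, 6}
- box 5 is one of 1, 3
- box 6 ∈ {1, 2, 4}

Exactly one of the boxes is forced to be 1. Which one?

box 6

box 2 has just one choice, so box 2 = 6. Eliminate 6 elsewhere: box 1, box 4.
box 3 has just one choice, so box 3 = 4. Remove 4 from box 6.
box 1 must be 2 (only option left). So box 4, box 6 can't be 2.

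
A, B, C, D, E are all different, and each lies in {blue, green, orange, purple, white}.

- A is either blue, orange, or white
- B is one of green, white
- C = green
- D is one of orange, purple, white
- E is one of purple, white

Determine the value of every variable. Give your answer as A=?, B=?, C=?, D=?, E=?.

A=blue, B=white, C=green, D=orange, E=purple

C must be green (only option left). Strike green from B.
B has just one choice, so B = white. So A, D, E can't be white.
E must be purple (only option left). So D can't be purple.
D has just one choice, so D = orange. Strike orange from A.
A must be blue (only option left).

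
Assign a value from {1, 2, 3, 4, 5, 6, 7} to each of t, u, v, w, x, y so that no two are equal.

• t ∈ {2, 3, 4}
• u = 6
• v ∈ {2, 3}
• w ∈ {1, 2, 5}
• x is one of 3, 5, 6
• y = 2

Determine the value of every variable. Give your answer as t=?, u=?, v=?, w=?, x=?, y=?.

t=4, u=6, v=3, w=1, x=5, y=2

u has just one choice, so u = 6. Strike 6 from x.
y has just one choice, so y = 2. So t, v, w can't be 2.
v's domain is down to {3}, so v = 3. Strike 3 from t, x.
That leaves x = 5. So w can't be 5.
t has just one choice, so t = 4.
w has just one choice, so w = 1.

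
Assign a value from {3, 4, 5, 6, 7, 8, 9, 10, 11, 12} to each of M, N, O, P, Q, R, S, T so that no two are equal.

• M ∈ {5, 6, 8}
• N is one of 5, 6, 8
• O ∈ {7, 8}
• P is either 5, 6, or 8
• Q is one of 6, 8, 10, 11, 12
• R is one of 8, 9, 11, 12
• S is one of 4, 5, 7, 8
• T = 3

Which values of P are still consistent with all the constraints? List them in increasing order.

T must be 3 (only option left).
M, N, P between them cover only {5, 6, 8} — a naked triple. Remove those values from O, Q, R, S.
That leaves O = 7. Strike 7 from S.
S must be 4 (only option left).
No further eliminations apply; P can still be any of 5, 6, 8.

5, 6, 8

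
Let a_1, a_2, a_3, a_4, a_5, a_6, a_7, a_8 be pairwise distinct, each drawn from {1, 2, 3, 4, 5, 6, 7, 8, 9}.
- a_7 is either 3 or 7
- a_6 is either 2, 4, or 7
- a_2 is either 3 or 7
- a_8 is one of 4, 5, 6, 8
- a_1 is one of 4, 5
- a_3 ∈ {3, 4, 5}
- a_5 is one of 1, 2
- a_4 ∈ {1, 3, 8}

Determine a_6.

2

The 8 variables together cover exactly {1, 2, 3, 4, 5, 6, 7, 8} — 8 values for 8 variables — and 6 appears only in a_8's list, so a_8 = 6.
Among the 7 still-open variables, 8 fits only a_4 (and all 7 values in {1, 2, 3, 4, 5, 7, 8} must be used), so a_4 = 8.
The 6 still-open variables together cover exactly {1, 2, 3, 4, 5, 7} — 6 values for 6 variables — and 1 appears only in a_5's list, so a_5 = 1.
Among the 5 still-open variables, 2 fits only a_6 (and all 5 values in {2, 3, 4, 5, 7} must be used), so a_6 = 2.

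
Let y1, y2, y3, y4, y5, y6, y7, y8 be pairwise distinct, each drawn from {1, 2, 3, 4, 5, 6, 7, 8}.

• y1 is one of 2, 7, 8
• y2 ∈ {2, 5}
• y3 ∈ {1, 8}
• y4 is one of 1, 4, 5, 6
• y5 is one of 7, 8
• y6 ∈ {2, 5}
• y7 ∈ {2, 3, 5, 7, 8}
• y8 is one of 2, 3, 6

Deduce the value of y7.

Among the 8 variables, 4 fits only y4 (and all 8 values in {1, 2, 3, 4, 5, 6, 7, 8} must be used), so y4 = 4.
The 7 still-open variables together cover exactly {1, 2, 3, 5, 6, 7, 8} — 7 values for 7 variables — and 1 appears only in y3's list, so y3 = 1.
The 6 still-open variables draw from only 6 values {2, 3, 5, 6, 7, 8}, so each is used; only y8 can be 6, hence y8 = 6.
The 5 still-open variables draw from only 5 values {2, 3, 5, 7, 8}, so each is used; only y7 can be 3, hence y7 = 3.

3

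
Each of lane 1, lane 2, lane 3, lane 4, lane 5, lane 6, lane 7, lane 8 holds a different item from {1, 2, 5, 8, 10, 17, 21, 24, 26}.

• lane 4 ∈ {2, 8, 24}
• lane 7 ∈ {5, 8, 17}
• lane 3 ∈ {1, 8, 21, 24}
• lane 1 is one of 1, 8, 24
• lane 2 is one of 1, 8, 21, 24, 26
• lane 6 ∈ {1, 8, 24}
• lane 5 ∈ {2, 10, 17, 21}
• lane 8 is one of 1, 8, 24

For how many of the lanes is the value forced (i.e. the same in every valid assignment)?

3

lane 1, lane 6, lane 8 share exactly the 3 values {1, 8, 24}; by pigeonhole those values go to them, so strike 1, 8, 24 from lane 2, lane 3, lane 4, lane 7.
lane 3 has just one choice, so lane 3 = 21. Remove 21 from lane 2, lane 5.
That leaves lane 4 = 2. Strike 2 from lane 5.
lane 2 has just one choice, so lane 2 = 26.
Determined: lane 2=26, lane 3=21, lane 4=2. The other lanes each still have more than one consistent value. That makes 3.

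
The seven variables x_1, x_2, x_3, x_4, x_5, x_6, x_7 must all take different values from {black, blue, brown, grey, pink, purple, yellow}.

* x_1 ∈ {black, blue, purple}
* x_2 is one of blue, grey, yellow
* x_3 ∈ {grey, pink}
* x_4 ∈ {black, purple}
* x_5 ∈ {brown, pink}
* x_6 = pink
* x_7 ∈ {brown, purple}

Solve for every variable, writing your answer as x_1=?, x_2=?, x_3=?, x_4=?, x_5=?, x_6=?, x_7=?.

x_6 has just one choice, so x_6 = pink. Strike pink from x_3, x_5.
x_3's domain is down to {grey}, so x_3 = grey. Eliminate grey elsewhere: x_2.
x_5's domain is down to {brown}, so x_5 = brown. Eliminate brown elsewhere: x_7.
x_7's domain is down to {purple}, so x_7 = purple. Remove purple from x_1, x_4.
x_4 must be black (only option left). Eliminate black elsewhere: x_1.
x_1's domain is down to {blue}, so x_1 = blue. So x_2 can't be blue.
That leaves x_2 = yellow.

x_1=blue, x_2=yellow, x_3=grey, x_4=black, x_5=brown, x_6=pink, x_7=purple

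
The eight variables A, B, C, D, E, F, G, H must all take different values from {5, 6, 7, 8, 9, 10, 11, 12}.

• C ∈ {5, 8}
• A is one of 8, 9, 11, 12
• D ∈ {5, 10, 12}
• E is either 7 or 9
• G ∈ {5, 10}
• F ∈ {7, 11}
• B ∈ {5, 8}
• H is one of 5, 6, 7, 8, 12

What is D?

12

The 8 variables together cover exactly {5, 6, 7, 8, 9, 10, 11, 12} — 8 values for 8 variables — and 6 appears only in H's list, so H = 6.
B and C between them cover only {5, 8} — a naked pair. Remove those values from A, D, G.
That leaves G = 10. Strike 10 from D.
So D = 12.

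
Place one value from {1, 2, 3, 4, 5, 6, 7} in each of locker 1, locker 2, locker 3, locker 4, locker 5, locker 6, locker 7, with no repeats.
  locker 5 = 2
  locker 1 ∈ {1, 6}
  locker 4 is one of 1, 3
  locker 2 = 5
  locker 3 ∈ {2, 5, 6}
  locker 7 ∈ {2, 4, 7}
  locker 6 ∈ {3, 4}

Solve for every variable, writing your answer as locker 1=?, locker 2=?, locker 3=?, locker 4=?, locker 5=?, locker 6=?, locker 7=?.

locker 2 has just one choice, so locker 2 = 5. Strike 5 from locker 3.
locker 5's domain is down to {2}, so locker 5 = 2. Eliminate 2 elsewhere: locker 3, locker 7.
locker 3 must be 6 (only option left). Eliminate 6 elsewhere: locker 1.
That leaves locker 1 = 1. So locker 4 can't be 1.
That leaves locker 4 = 3. Remove 3 from locker 6.
locker 6 must be 4 (only option left). Strike 4 from locker 7.
locker 7 must be 7 (only option left).

locker 1=1, locker 2=5, locker 3=6, locker 4=3, locker 5=2, locker 6=4, locker 7=7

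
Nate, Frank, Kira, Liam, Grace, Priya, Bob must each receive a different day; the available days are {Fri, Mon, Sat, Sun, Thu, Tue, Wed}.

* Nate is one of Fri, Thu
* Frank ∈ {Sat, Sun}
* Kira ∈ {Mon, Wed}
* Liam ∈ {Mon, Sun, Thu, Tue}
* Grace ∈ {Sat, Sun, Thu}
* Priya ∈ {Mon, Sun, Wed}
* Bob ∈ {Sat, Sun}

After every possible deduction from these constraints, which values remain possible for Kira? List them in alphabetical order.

Among the 7 variables, Fri fits only Nate (and all 7 values in {Fri, Mon, Sat, Sun, Thu, Tue, Wed} must be used), so Nate = Fri.
The 6 still-open variables together cover exactly {Mon, Sat, Sun, Thu, Tue, Wed} — 6 values for 6 variables — and Tue appears only in Liam's list, so Liam = Tue.
The 5 still-open variables draw from only 5 values {Mon, Sat, Sun, Thu, Wed}, so each is used; only Grace can be Thu, hence Grace = Thu.
The 2 variables Frank and Bob are confined to {Sat, Sun}, which locks those values in; drop them from Priya.
No further eliminations apply; Kira can still be any of Mon, Wed.

Mon, Wed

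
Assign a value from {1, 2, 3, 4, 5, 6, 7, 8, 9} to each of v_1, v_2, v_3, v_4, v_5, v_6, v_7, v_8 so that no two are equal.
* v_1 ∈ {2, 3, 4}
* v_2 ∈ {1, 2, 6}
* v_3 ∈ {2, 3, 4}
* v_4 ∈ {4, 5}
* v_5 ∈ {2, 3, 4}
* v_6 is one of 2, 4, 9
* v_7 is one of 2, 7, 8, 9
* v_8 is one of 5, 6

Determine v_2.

1

The 3 variables v_1, v_3, v_5 are confined to {2, 3, 4}, which locks those values in; drop them from v_2, v_4, v_6, v_7.
v_4 has just one choice, so v_4 = 5. Strike 5 from v_8.
v_6's domain is down to {9}, so v_6 = 9. Strike 9 from v_7.
v_8 must be 6 (only option left). Remove 6 from v_2.
So v_2 = 1.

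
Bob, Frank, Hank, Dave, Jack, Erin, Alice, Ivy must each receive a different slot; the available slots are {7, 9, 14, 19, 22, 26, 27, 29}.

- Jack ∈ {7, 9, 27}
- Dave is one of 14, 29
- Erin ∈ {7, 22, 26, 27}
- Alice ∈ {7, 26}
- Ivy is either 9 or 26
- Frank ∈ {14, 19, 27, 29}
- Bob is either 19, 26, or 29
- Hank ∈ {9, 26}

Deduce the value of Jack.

27

Among the 8 variables, 22 fits only Erin (and all 8 values in {7, 9, 14, 19, 22, 26, 27, 29} must be used), so Erin = 22.
Hank and Ivy between them cover only {9, 26} — a naked pair. Remove those values from Bob, Jack, Alice.
Alice's domain is down to {7}, so Alice = 7. Eliminate 7 elsewhere: Jack.
So Jack = 27.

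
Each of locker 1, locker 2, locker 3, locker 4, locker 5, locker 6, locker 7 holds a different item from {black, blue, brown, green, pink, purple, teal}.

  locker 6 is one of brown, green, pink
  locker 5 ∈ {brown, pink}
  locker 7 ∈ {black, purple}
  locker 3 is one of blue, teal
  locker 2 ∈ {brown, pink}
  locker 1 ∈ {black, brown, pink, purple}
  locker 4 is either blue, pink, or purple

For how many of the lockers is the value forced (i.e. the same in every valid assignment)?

3

The 7 variables draw from only 7 values {black, blue, brown, green, pink, purple, teal}, so each is used; only locker 6 can be green, hence locker 6 = green.
The 6 still-open variables draw from only 6 values {black, blue, brown, pink, purple, teal}, so each is used; only locker 3 can be teal, hence locker 3 = teal.
Among the 5 still-open variables, blue fits only locker 4 (and all 5 values in {black, blue, brown, pink, purple} must be used), so locker 4 = blue.
locker 2 and locker 5 between them cover only {brown, pink} — a naked pair. Remove those values from locker 1.
Determined: locker 3=teal, locker 4=blue, locker 6=green. The other lockers each still have more than one consistent value. That makes 3.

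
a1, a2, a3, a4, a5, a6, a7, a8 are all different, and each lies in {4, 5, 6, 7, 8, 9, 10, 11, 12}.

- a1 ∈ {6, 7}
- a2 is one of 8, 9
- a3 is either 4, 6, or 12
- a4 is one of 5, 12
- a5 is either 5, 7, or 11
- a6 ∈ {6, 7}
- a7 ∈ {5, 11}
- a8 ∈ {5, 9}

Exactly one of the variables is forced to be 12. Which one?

a4

The 8 variables draw from only 8 values {4, 5, 6, 7, 8, 9, 11, 12}, so each is used; only a3 can be 4, hence a3 = 4.
The 7 still-open variables draw from only 7 values {5, 6, 7, 8, 9, 11, 12}, so each is used; only a2 can be 8, hence a2 = 8.
The 6 still-open variables together cover exactly {5, 6, 7, 9, 11, 12} — 6 values for 6 variables — and 9 appears only in a8's list, so a8 = 9.
Among the 5 still-open variables, 12 fits only a4 (and all 5 values in {5, 6, 7, 11, 12} must be used), so a4 = 12.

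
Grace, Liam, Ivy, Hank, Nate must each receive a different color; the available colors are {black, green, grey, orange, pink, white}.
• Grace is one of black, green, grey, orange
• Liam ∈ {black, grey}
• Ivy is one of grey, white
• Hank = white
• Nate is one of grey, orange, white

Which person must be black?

Hank has just one choice, so Hank = white. Strike white from Ivy, Nate.
Ivy's domain is down to {grey}, so Ivy = grey. Strike grey from Grace, Liam, Nate.
So black goes to Liam.

Liam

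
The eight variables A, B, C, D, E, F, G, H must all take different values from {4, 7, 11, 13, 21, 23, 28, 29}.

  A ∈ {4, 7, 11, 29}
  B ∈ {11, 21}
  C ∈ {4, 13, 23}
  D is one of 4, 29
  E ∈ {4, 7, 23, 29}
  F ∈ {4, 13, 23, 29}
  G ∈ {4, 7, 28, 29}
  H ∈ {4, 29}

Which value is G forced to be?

The 8 variables draw from only 8 values {4, 7, 11, 13, 21, 23, 28, 29}, so each is used; only B can be 21, hence B = 21.
Among the 7 still-open variables, 11 fits only A (and all 7 values in {4, 7, 11, 13, 23, 28, 29} must be used), so A = 11.
The 6 still-open variables draw from only 6 values {4, 7, 13, 23, 28, 29}, so each is used; only G can be 28, hence G = 28.

28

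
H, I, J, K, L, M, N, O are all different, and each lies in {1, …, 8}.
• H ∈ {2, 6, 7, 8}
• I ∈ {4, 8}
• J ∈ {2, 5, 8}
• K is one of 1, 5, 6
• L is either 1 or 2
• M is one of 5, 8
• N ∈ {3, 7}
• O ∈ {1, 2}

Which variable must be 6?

The 8 variables draw from only 8 values {1, 2, 3, 4, 5, 6, 7, 8}, so each is used; only N can be 3, hence N = 3.
Among the 7 still-open variables, 4 fits only I (and all 7 values in {1, 2, 4, 5, 6, 7, 8} must be used), so I = 4.
The 6 still-open variables draw from only 6 values {1, 2, 5, 6, 7, 8}, so each is used; only H can be 7, hence H = 7.
Among the 5 still-open variables, 6 fits only K (and all 5 values in {1, 2, 5, 6, 8} must be used), so K = 6.

K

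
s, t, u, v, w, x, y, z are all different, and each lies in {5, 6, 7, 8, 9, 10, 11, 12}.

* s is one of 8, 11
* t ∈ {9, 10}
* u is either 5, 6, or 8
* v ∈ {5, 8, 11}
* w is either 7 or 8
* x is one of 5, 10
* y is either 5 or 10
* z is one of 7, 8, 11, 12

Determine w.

7

The 8 variables draw from only 8 values {5, 6, 7, 8, 9, 10, 11, 12}, so each is used; only u can be 6, hence u = 6.
The 7 still-open variables together cover exactly {5, 7, 8, 9, 10, 11, 12} — 7 values for 7 variables — and 9 appears only in t's list, so t = 9.
The 6 still-open variables draw from only 6 values {5, 7, 8, 10, 11, 12}, so each is used; only z can be 12, hence z = 12.
Among the 5 still-open variables, 7 fits only w (and all 5 values in {5, 7, 8, 10, 11} must be used), so w = 7.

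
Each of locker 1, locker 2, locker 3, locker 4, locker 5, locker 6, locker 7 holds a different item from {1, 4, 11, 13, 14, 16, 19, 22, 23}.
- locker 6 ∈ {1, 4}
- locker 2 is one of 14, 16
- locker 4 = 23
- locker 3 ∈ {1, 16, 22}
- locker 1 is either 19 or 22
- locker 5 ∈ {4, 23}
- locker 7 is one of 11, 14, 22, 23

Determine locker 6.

1

locker 4 must be 23 (only option left). So locker 5, locker 7 can't be 23.
locker 5's domain is down to {4}, so locker 5 = 4. Eliminate 4 elsewhere: locker 6.
So locker 6 = 1.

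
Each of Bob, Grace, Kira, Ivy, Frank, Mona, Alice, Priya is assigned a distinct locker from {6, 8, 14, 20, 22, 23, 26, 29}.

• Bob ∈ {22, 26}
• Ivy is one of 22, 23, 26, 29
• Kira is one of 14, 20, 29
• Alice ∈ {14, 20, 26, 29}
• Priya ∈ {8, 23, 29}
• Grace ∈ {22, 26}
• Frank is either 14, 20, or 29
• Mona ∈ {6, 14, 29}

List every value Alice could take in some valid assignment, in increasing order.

The 8 variables draw from only 8 values {6, 8, 14, 20, 22, 23, 26, 29}, so each is used; only Mona can be 6, hence Mona = 6.
The 7 still-open variables draw from only 7 values {8, 14, 20, 22, 23, 26, 29}, so each is used; only Priya can be 8, hence Priya = 8.
Among the 6 still-open variables, 23 fits only Ivy (and all 6 values in {14, 20, 22, 23, 26, 29} must be used), so Ivy = 23.
The 2 variables Bob and Grace are confined to {22, 26}, which locks those values in; drop them from Alice.
No further eliminations apply; Alice can still be any of 14, 20, 29.

14, 20, 29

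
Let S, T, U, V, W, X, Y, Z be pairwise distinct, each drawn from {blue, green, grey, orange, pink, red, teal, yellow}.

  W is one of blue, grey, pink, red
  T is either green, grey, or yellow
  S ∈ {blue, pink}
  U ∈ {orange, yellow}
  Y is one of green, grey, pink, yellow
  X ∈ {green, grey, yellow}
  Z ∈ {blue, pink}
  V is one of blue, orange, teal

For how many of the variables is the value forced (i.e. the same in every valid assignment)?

The 8 variables draw from only 8 values {blue, green, grey, orange, pink, red, teal, yellow}, so each is used; only W can be red, hence W = red.
The 7 still-open variables draw from only 7 values {blue, green, grey, orange, pink, teal, yellow}, so each is used; only V can be teal, hence V = teal.
The 6 still-open variables draw from only 6 values {blue, green, grey, orange, pink, yellow}, so each is used; only U can be orange, hence U = orange.
The 2 variables S and Z are confined to {blue, pink}, which locks those values in; drop them from Y.
Determined: U=orange, V=teal, W=red. The other variables each still have more than one consistent value. That makes 3.

3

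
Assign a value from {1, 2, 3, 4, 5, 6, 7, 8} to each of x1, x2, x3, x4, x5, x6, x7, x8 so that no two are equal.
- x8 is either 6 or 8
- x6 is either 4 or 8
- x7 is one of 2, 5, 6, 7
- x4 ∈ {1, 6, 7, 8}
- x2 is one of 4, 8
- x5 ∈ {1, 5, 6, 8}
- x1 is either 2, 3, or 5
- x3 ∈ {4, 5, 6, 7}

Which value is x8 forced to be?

6

The 8 variables together cover exactly {1, 2, 3, 4, 5, 6, 7, 8} — 8 values for 8 variables — and 3 appears only in x1's list, so x1 = 3.
The 7 still-open variables draw from only 7 values {1, 2, 4, 5, 6, 7, 8}, so each is used; only x7 can be 2, hence x7 = 2.
x2 and x6 between them cover only {4, 8} — a naked pair. Remove those values from x3, x4, x5, x8.
So x8 = 6.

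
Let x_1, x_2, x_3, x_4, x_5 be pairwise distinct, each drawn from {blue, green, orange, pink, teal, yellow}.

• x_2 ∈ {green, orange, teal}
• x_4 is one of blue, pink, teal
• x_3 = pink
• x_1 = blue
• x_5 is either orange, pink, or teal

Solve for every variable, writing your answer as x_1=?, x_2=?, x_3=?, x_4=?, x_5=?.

x_1=blue, x_2=green, x_3=pink, x_4=teal, x_5=orange

x_1 must be blue (only option left). Strike blue from x_4.
x_3 must be pink (only option left). Remove pink from x_4, x_5.
x_4 must be teal (only option left). Remove teal from x_2, x_5.
x_5's domain is down to {orange}, so x_5 = orange. Remove orange from x_2.
x_2's domain is down to {green}, so x_2 = green.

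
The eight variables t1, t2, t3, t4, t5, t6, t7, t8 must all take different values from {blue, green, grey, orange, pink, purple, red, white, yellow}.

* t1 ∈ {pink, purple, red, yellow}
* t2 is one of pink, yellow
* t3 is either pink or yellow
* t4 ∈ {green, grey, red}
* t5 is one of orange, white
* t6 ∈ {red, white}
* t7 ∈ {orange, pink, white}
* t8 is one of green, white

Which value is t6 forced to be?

The 8 variables together cover exactly {green, grey, orange, pink, purple, red, white, yellow} — 8 values for 8 variables — and grey appears only in t4's list, so t4 = grey.
Among the 7 still-open variables, green fits only t8 (and all 7 values in {green, orange, pink, purple, red, white, yellow} must be used), so t8 = green.
Among the 6 still-open variables, purple fits only t1 (and all 6 values in {orange, pink, purple, red, white, yellow} must be used), so t1 = purple.
The 5 still-open variables draw from only 5 values {orange, pink, red, white, yellow}, so each is used; only t6 can be red, hence t6 = red.

red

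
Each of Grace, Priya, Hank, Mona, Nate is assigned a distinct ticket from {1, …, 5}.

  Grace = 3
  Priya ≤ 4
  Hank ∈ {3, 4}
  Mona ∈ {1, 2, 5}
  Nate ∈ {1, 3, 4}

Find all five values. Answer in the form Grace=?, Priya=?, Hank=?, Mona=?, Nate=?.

Grace=3, Priya=2, Hank=4, Mona=5, Nate=1

Grace's domain is down to {3}, so Grace = 3. Eliminate 3 elsewhere: Priya, Hank, Nate.
Hank's domain is down to {4}, so Hank = 4. Strike 4 from Priya, Nate.
Nate has just one choice, so Nate = 1. Strike 1 from Priya, Mona.
That leaves Priya = 2. Eliminate 2 elsewhere: Mona.
That leaves Mona = 5.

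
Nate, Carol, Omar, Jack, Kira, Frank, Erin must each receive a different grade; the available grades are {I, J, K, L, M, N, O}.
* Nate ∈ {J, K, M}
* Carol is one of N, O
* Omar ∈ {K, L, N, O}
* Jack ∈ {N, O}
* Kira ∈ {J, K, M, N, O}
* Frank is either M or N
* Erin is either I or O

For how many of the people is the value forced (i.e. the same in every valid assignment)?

The 7 variables draw from only 7 values {I, J, K, L, M, N, O}, so each is used; only Erin can be I, hence Erin = I.
Among the 6 still-open variables, L fits only Omar (and all 6 values in {J, K, L, M, N, O} must be used), so Omar = L.
The 2 variables Carol and Jack are confined to {N, O}, which locks those values in; drop them from Kira, Frank.
Frank must be M (only option left). Strike M from Nate, Kira.
Determined: Omar=L, Frank=M, Erin=I. The other people each still have more than one consistent value. That makes 3.

3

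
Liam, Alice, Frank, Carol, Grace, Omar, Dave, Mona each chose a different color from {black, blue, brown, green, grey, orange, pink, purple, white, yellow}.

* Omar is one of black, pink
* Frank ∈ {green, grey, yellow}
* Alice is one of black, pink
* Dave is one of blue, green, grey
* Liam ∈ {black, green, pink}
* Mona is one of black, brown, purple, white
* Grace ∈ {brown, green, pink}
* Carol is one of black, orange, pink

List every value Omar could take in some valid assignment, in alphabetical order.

Alice and Omar between them cover only {black, pink} — a naked pair. Remove those values from Liam, Carol, Grace, Mona.
Liam must be green (only option left). Eliminate green elsewhere: Frank, Grace, Dave.
That leaves Carol = orange.
Grace has just one choice, so Grace = brown. Remove brown from Mona.
No further eliminations apply; Omar can still be any of black, pink.

black, pink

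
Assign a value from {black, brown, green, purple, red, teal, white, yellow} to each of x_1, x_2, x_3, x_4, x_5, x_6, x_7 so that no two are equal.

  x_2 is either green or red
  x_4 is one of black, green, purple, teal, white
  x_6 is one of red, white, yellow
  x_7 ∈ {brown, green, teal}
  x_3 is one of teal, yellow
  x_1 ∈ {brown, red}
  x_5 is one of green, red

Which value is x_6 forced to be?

x_2 and x_5 between them cover only {green, red} — a naked pair. Remove those values from x_1, x_4, x_6, x_7.
x_1's domain is down to {brown}, so x_1 = brown. Strike brown from x_7.
x_7 must be teal (only option left). Strike teal from x_3, x_4.
x_3 must be yellow (only option left). Eliminate yellow elsewhere: x_6.
So x_6 = white.

white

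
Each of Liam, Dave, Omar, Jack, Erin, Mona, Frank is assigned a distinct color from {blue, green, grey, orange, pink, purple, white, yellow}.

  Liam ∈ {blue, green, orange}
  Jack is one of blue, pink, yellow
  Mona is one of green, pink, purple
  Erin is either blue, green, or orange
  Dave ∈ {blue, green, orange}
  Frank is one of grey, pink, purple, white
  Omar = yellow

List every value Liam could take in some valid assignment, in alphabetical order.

Omar's domain is down to {yellow}, so Omar = yellow. Eliminate yellow elsewhere: Jack.
Liam, Dave, Erin share exactly the 3 values {blue, green, orange}; by pigeonhole those values go to them, so strike blue, green, orange from Jack, Mona.
Jack's domain is down to {pink}, so Jack = pink. Strike pink from Mona, Frank.
That leaves Mona = purple. So Frank can't be purple.
No further eliminations apply; Liam can still be any of blue, green, orange.

blue, green, orange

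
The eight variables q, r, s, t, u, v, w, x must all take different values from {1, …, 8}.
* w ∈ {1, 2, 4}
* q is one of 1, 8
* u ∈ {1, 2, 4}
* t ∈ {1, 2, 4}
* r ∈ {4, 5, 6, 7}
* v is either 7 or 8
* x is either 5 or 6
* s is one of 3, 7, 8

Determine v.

7

Among the 8 variables, 3 fits only s (and all 8 values in {1, 2, 3, 4, 5, 6, 7, 8} must be used), so s = 3.
t, u, w between them cover only {1, 2, 4} — a naked triple. Remove those values from q, r.
q's domain is down to {8}, so q = 8. So v can't be 8.
So v = 7.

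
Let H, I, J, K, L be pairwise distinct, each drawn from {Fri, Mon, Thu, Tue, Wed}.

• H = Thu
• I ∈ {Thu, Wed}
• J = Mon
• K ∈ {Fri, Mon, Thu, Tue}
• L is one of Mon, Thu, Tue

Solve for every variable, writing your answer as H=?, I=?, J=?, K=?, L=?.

H must be Thu (only option left). Remove Thu from I, K, L.
That leaves I = Wed.
That leaves J = Mon. Remove Mon from K, L.
L's domain is down to {Tue}, so L = Tue. Strike Tue from K.
K must be Fri (only option left).

H=Thu, I=Wed, J=Mon, K=Fri, L=Tue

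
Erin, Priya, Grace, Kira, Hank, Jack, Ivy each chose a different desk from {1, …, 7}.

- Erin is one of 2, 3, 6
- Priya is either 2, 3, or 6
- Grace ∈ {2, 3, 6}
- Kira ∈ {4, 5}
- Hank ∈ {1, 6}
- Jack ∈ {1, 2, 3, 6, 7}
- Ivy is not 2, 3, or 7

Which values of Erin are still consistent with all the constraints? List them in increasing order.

2, 3, 6

The 7 variables together cover exactly {1, 2, 3, 4, 5, 6, 7} — 7 values for 7 variables — and 7 appears only in Jack's list, so Jack = 7.
The 3 variables Erin, Priya, Grace are confined to {2, 3, 6}, which locks those values in; drop them from Hank, Ivy.
That leaves Hank = 1. Remove 1 from Ivy.
No further eliminations apply; Erin can still be any of 2, 3, 6.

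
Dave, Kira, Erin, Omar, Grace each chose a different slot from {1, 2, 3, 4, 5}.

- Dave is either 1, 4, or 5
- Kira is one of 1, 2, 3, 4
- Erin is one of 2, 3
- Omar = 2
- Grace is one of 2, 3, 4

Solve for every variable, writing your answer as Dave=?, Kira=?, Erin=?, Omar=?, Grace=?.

Omar must be 2 (only option left). Remove 2 from Kira, Erin, Grace.
Erin has just one choice, so Erin = 3. Eliminate 3 elsewhere: Kira, Grace.
Grace's domain is down to {4}, so Grace = 4. So Dave, Kira can't be 4.
That leaves Kira = 1. Remove 1 from Dave.
Dave's domain is down to {5}, so Dave = 5.

Dave=5, Kira=1, Erin=3, Omar=2, Grace=4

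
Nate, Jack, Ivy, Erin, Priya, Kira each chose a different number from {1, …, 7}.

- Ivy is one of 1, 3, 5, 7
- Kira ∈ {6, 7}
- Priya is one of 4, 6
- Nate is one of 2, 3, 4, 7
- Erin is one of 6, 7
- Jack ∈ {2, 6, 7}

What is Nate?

3

Erin and Kira share exactly the 2 values {6, 7}; by pigeonhole those values go to them, so strike 6, 7 from Nate, Jack, Ivy, Priya.
That leaves Jack = 2. Strike 2 from Nate.
Priya has just one choice, so Priya = 4. So Nate can't be 4.
So Nate = 3.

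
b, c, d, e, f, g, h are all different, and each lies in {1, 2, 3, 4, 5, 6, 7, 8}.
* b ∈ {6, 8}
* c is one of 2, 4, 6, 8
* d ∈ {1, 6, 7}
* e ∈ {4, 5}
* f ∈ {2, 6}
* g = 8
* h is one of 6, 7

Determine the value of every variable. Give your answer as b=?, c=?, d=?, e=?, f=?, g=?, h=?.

g must be 8 (only option left). So b, c can't be 8.
b must be 6 (only option left). Remove 6 from c, d, f, h.
That leaves f = 2. Eliminate 2 elsewhere: c.
h must be 7 (only option left). Remove 7 from d.
c's domain is down to {4}, so c = 4. So e can't be 4.
d has just one choice, so d = 1.
That leaves e = 5.

b=6, c=4, d=1, e=5, f=2, g=8, h=7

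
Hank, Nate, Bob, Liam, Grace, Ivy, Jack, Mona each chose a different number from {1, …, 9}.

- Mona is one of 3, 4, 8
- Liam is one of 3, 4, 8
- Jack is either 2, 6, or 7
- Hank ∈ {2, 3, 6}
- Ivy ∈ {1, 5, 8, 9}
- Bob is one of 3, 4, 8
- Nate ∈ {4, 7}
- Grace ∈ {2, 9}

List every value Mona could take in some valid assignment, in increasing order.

The 3 variables Bob, Liam, Mona are confined to {3, 4, 8}, which locks those values in; drop them from Hank, Nate, Ivy.
Nate must be 7 (only option left). Remove 7 from Jack.
The 2 variables Hank and Jack are confined to {2, 6}, which locks those values in; drop them from Grace.
Grace has just one choice, so Grace = 9. So Ivy can't be 9.
No further eliminations apply; Mona can still be any of 3, 4, 8.

3, 4, 8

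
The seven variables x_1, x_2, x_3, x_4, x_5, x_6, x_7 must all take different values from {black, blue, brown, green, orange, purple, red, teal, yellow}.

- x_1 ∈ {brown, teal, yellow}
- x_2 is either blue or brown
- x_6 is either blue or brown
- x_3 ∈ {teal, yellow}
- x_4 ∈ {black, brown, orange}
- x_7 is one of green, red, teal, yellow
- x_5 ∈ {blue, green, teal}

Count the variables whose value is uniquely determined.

2

The 2 variables x_2 and x_6 are confined to {blue, brown}, which locks those values in; drop them from x_1, x_4, x_5.
x_1 and x_3 between them cover only {teal, yellow} — a naked pair. Remove those values from x_5, x_7.
That leaves x_5 = green. Eliminate green elsewhere: x_7.
x_7 has just one choice, so x_7 = red.
Determined: x_5=green, x_7=red. The other variables each still have more than one consistent value. That makes 2.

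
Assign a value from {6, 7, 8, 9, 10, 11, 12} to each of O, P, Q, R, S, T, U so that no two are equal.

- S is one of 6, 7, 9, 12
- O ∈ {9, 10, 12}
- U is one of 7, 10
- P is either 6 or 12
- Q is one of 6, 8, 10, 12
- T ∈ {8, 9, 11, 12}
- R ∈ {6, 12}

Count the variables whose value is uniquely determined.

Among the 7 variables, 11 fits only T (and all 7 values in {6, 7, 8, 9, 10, 11, 12} must be used), so T = 11.
Among the 6 still-open variables, 8 fits only Q (and all 6 values in {6, 7, 8, 9, 10, 12} must be used), so Q = 8.
P and R between them cover only {6, 12} — a naked pair. Remove those values from O, S.
Determined: Q=8, T=11. The other variables each still have more than one consistent value. That makes 2.

2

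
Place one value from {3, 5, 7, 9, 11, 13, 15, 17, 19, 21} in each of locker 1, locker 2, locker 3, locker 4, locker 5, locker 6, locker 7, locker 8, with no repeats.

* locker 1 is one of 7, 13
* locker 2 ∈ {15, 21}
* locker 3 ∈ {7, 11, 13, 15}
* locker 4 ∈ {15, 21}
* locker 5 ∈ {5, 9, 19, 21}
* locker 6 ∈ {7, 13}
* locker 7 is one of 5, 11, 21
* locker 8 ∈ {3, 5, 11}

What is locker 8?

3

locker 1 and locker 6 between them cover only {7, 13} — a naked pair. Remove those values from locker 3.
locker 2 and locker 4 between them cover only {15, 21} — a naked pair. Remove those values from locker 3, locker 5, locker 7.
locker 3 must be 11 (only option left). Remove 11 from locker 7, locker 8.
That leaves locker 7 = 5. So locker 5, locker 8 can't be 5.
So locker 8 = 3.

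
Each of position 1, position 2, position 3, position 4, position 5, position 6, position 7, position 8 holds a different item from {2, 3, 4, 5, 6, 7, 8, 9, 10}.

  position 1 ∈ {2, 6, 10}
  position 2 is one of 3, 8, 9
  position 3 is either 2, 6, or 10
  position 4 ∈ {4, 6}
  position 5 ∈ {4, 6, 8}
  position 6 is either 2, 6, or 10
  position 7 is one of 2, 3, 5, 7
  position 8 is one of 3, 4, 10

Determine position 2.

9

The 3 variables position 1, position 3, position 6 are confined to {2, 6, 10}, which locks those values in; drop them from position 4, position 5, position 7, position 8.
That leaves position 4 = 4. Remove 4 from position 5, position 8.
position 5 has just one choice, so position 5 = 8. Strike 8 from position 2.
That leaves position 8 = 3. Strike 3 from position 2, position 7.
So position 2 = 9.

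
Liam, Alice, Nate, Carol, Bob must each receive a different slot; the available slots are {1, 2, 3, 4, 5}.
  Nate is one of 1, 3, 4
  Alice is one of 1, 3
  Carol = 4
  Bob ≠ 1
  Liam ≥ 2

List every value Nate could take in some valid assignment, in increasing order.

Carol's domain is down to {4}, so Carol = 4. Remove 4 from Liam, Nate, Bob.
Alice and Nate share exactly the 2 values {1, 3}; by pigeonhole those values go to them, so strike 1, 3 from Liam, Bob.
No further eliminations apply; Nate can still be any of 1, 3.

1, 3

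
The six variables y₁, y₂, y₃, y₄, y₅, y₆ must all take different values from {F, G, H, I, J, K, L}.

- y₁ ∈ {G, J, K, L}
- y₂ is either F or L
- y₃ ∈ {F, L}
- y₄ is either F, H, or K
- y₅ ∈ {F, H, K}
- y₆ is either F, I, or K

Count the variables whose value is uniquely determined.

1

The 2 variables y₂ and y₃ are confined to {F, L}, which locks those values in; drop them from y₁, y₄, y₅, y₆.
y₄ and y₅ between them cover only {H, K} — a naked pair. Remove those values from y₁, y₆.
y₆ must be I (only option left).
Determined: y₆=I. The other variables each still have more than one consistent value. That makes 1.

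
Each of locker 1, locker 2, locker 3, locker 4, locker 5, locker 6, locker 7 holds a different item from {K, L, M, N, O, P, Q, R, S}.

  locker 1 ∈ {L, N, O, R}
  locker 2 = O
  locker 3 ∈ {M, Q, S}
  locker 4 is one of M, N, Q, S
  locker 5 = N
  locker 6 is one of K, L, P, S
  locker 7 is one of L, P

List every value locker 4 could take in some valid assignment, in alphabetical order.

M, Q, S

locker 2 has just one choice, so locker 2 = O. Strike O from locker 1.
That leaves locker 5 = N. So locker 1, locker 4 can't be N.
No further eliminations apply; locker 4 can still be any of M, Q, S.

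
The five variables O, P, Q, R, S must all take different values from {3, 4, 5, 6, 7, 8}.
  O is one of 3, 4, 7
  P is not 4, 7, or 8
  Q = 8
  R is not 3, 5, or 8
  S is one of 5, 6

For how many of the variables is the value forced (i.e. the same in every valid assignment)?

1

Q must be 8 (only option left).
Determined: Q=8. The other variables each still have more than one consistent value. That makes 1.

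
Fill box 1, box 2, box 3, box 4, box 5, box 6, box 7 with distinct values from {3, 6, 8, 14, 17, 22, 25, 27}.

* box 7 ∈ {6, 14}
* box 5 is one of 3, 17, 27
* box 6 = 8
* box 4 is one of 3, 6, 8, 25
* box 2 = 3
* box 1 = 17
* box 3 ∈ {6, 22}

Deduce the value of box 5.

box 1's domain is down to {17}, so box 1 = 17. Remove 17 from box 5.
box 2 must be 3 (only option left). Strike 3 from box 4, box 5.
So box 5 = 27.

27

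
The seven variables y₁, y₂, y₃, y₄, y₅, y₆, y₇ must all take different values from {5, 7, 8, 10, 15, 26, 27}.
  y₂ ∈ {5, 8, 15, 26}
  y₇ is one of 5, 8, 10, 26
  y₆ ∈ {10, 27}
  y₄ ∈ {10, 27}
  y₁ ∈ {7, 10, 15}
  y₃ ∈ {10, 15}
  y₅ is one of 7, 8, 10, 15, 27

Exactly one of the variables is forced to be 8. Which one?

y₅

y₄ and y₆ share exactly the 2 values {10, 27}; by pigeonhole those values go to them, so strike 10, 27 from y₁, y₃, y₅, y₇.
y₃ has just one choice, so y₃ = 15. Strike 15 from y₁, y₂, y₅.
y₁ must be 7 (only option left). Eliminate 7 elsewhere: y₅.
So 8 goes to y₅.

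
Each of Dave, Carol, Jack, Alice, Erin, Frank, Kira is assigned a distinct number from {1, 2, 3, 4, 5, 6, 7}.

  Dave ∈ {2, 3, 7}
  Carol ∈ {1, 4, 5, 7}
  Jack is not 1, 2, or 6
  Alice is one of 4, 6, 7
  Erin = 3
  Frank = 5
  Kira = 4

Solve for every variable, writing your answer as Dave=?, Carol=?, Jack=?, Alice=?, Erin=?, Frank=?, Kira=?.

Dave=2, Carol=1, Jack=7, Alice=6, Erin=3, Frank=5, Kira=4

Erin's domain is down to {3}, so Erin = 3. So Dave, Jack can't be 3.
Frank has just one choice, so Frank = 5. Eliminate 5 elsewhere: Carol, Jack.
Kira must be 4 (only option left). So Carol, Jack, Alice can't be 4.
Jack has just one choice, so Jack = 7. Remove 7 from Dave, Carol, Alice.
Alice has just one choice, so Alice = 6.
That leaves Dave = 2.
Carol has just one choice, so Carol = 1.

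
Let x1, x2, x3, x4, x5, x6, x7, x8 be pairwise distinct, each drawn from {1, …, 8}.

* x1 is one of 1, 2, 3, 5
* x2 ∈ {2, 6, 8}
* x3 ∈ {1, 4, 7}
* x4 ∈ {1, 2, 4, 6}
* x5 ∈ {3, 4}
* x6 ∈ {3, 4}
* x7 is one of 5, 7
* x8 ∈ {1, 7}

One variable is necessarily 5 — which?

x7

The 8 variables together cover exactly {1, 2, 3, 4, 5, 6, 7, 8} — 8 values for 8 variables — and 8 appears only in x2's list, so x2 = 8.
The 7 still-open variables draw from only 7 values {1, 2, 3, 4, 5, 6, 7}, so each is used; only x4 can be 6, hence x4 = 6.
The 6 still-open variables draw from only 6 values {1, 2, 3, 4, 5, 7}, so each is used; only x1 can be 2, hence x1 = 2.
Among the 5 still-open variables, 5 fits only x7 (and all 5 values in {1, 3, 4, 5, 7} must be used), so x7 = 5.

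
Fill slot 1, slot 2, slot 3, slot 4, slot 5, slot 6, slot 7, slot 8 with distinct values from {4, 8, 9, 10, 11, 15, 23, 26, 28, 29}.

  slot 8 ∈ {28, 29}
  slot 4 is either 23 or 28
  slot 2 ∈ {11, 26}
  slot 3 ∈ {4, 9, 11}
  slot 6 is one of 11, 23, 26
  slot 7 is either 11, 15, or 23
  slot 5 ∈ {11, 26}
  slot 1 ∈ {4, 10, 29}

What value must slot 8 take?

slot 2 and slot 5 between them cover only {11, 26} — a naked pair. Remove those values from slot 3, slot 6, slot 7.
That leaves slot 6 = 23. Remove 23 from slot 4, slot 7.
That leaves slot 7 = 15.
slot 4's domain is down to {28}, so slot 4 = 28. So slot 8 can't be 28.
So slot 8 = 29.

29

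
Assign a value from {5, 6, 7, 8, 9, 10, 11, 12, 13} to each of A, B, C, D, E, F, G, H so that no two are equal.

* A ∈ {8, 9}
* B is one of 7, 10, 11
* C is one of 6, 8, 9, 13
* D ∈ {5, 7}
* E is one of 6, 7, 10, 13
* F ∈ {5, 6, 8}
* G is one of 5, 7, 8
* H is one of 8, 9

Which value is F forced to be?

6

Among the 8 variables, 11 fits only B (and all 8 values in {5, 6, 7, 8, 9, 10, 11, 13} must be used), so B = 11.
The 7 still-open variables draw from only 7 values {5, 6, 7, 8, 9, 10, 13}, so each is used; only E can be 10, hence E = 10.
Among the 6 still-open variables, 13 fits only C (and all 6 values in {5, 6, 7, 8, 9, 13} must be used), so C = 13.
The 5 still-open variables draw from only 5 values {5, 6, 7, 8, 9}, so each is used; only F can be 6, hence F = 6.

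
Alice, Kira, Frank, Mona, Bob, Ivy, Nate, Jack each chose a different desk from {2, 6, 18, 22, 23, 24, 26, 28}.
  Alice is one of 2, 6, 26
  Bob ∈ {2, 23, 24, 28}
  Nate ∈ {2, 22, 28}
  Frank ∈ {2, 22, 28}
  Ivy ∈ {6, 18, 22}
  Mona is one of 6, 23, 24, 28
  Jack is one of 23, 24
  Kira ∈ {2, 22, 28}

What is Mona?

The 8 variables draw from only 8 values {2, 6, 18, 22, 23, 24, 26, 28}, so each is used; only Ivy can be 18, hence Ivy = 18.
The 7 still-open variables together cover exactly {2, 6, 22, 23, 24, 26, 28} — 7 values for 7 variables — and 26 appears only in Alice's list, so Alice = 26.
The 6 still-open variables together cover exactly {2, 6, 22, 23, 24, 28} — 6 values for 6 variables — and 6 appears only in Mona's list, so Mona = 6.

6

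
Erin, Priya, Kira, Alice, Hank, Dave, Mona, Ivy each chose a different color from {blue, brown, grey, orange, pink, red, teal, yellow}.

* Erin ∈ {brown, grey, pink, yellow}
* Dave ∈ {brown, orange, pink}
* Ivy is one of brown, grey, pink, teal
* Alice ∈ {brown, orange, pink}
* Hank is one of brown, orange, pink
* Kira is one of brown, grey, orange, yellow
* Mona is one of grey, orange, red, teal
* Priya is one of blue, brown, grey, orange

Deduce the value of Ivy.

Among the 8 variables, blue fits only Priya (and all 8 values in {blue, brown, grey, orange, pink, red, teal, yellow} must be used), so Priya = blue.
Among the 7 still-open variables, red fits only Mona (and all 7 values in {brown, grey, orange, pink, red, teal, yellow} must be used), so Mona = red.
Among the 6 still-open variables, teal fits only Ivy (and all 6 values in {brown, grey, orange, pink, teal, yellow} must be used), so Ivy = teal.

teal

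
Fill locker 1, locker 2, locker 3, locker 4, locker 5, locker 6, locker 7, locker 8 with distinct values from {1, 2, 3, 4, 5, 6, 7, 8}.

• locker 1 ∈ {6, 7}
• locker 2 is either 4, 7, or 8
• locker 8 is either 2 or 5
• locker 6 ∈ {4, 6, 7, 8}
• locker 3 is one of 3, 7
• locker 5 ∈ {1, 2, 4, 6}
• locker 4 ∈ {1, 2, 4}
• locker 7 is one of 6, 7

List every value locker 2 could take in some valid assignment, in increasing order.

Among the 8 variables, 3 fits only locker 3 (and all 8 values in {1, 2, 3, 4, 5, 6, 7, 8} must be used), so locker 3 = 3.
The 7 still-open variables together cover exactly {1, 2, 4, 5, 6, 7, 8} — 7 values for 7 variables — and 5 appears only in locker 8's list, so locker 8 = 5.
locker 1 and locker 7 share exactly the 2 values {6, 7}; by pigeonhole those values go to them, so strike 6, 7 from locker 2, locker 5, locker 6.
locker 2 and locker 6 between them cover only {4, 8} — a naked pair. Remove those values from locker 4, locker 5.
No further eliminations apply; locker 2 can still be any of 4, 8.

4, 8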